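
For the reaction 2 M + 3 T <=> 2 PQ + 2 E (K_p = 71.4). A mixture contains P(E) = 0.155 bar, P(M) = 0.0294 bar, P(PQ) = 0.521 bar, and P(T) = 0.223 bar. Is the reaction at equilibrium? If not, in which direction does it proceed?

reverse (toward reactants)

Q_p = P(PQ)²·P(E)² / (P(M)²·P(T)³) = (0.521)²·(0.155)² / ((0.0294)²·(0.223)³) = 680
Q_p = 680 > K_p = 71.4, so the reverse reaction proceeds.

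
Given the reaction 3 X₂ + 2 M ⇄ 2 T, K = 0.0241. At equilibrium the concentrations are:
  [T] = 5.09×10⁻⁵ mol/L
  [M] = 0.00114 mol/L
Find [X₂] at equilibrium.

[X₂] = 0.436 mol/L

At equilibrium, K = [T]² / ([X₂]³·[M]²) = 0.0241.
(5.09×10⁻⁵)² / (([X₂])³·(0.00114)²) = 0.0241
[X₂]³ = 0.0827 ⇒ [X₂] = 0.436 mol/L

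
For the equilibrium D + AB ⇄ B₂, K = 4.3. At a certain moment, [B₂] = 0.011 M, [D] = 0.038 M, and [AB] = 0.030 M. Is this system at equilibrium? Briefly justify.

no; Q > K, reaction proceeds in reverse

Q = [B₂] / ([D]·[AB]) = (0.011) / ((0.038)·(0.030)) = 9.6
Q = 9.6 > K = 4.3: net reverse reaction.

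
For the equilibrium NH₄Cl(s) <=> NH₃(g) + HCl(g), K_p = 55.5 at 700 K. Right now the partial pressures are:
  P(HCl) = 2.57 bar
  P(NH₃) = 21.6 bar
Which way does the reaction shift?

at equilibrium

(NH₄Cl is a pure solid — omitted from Q_p.)
Q_p = P(NH₃)·P(HCl) = (21.6)·(2.57) = 55.5
Q_p = 55.5 = K_p, so the system is already at equilibrium.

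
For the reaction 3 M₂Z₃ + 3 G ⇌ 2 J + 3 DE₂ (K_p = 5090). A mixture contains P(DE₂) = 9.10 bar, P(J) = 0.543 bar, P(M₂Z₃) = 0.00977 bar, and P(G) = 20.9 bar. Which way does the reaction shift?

Q_p = P(J)²·P(DE₂)³ / (P(M₂Z₃)³·P(G)³) = (0.543)²·(9.10)³ / ((0.00977)³·(20.9)³) = 26100
Q_p = 26100 > K_p = 5090, so the reverse reaction proceeds.

toward reactants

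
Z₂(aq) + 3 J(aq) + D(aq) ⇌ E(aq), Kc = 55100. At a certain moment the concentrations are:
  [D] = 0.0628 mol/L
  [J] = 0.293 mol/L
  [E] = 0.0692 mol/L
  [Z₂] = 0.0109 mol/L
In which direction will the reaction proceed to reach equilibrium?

Qc = [E] / ([Z₂]·[J]³·[D]) = (0.0692) / ((0.0109)·(0.293)³·(0.0628)) = 4020
Qc = 4020 < Kc = 55100, so the forward reaction proceeds.

forward (toward products)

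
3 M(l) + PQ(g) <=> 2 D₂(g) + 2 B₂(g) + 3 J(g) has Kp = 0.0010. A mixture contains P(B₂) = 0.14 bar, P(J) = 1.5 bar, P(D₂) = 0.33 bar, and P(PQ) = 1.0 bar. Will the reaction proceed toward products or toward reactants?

(M is a pure liquid — omitted from Qp.)
Qp = P(D₂)²·P(B₂)²·P(J)³ / P(PQ) = (0.33)²·(0.14)²·(1.5)³ / (1.0) = 0.0072
Qp = 0.0072 > Kp = 0.0010, so the reverse reaction proceeds.

in the reverse direction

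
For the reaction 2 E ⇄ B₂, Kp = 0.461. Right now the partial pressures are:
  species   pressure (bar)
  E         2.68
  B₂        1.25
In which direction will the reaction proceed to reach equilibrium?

in the forward direction

Qp = P(B₂) / P(E)² = (1.25) / (2.68)² = 0.174
Qp = 0.174 < Kp = 0.461, so the forward reaction proceeds.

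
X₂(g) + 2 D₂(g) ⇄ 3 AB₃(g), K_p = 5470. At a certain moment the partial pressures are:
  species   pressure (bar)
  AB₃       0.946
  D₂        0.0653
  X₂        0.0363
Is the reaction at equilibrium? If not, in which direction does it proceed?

neither direction; the system is at equilibrium

Q_p = P(AB₃)³ / (P(X₂)·P(D₂)²) = (0.946)³ / ((0.0363)·(0.0653)²) = 5470
Q_p = 5470 = K_p, so the system is already at equilibrium.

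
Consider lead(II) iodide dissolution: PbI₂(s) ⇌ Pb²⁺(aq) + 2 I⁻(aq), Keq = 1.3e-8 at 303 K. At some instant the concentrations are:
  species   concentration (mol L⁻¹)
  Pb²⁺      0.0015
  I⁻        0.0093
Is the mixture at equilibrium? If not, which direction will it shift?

(PbI₂ is a pure solid — omitted from Q.)
Q = [Pb²⁺]·[I⁻]² = (0.0015)·(0.0093)² = 1.3e-7
Q = 1.3e-7 > Keq = 1.3e-8: net reverse reaction.

no; Q > K, reaction proceeds in reverse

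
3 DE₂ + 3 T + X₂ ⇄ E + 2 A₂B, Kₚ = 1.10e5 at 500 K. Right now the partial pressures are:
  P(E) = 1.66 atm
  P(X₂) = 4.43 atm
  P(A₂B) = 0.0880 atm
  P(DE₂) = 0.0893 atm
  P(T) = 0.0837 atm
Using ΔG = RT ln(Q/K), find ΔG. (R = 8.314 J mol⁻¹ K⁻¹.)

ΔG = -11.5 kJ/mol

Qₚ = P(E)·P(A₂B)² / (P(DE₂)³·P(T)³·P(X₂)) = (1.66)·(0.0880)² / ((0.0893)³·(0.0837)³·(4.43)) = 6950
ΔG = RT ln(Qₚ/Kₚ) = (8.314 J mol⁻¹ K⁻¹)(500 K) × ln(6950/1.10e5)
   = (4.157 kJ/mol)(-2.762) = -11.5 kJ/mol
ΔG < 0, so the forward reaction is spontaneous (proceeds forward).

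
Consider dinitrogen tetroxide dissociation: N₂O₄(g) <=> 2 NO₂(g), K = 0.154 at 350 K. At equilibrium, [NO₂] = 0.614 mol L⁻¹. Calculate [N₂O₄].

At equilibrium, K = [NO₂]² / [N₂O₄] = 0.154.
(0.614)² / ([N₂O₄]) = 0.154
[N₂O₄] = 2.45 mol L⁻¹

[N₂O₄] = 2.45 mol L⁻¹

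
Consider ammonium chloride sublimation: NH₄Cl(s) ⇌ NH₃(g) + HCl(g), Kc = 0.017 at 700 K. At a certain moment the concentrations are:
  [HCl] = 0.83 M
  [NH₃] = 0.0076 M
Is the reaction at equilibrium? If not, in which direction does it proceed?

(NH₄Cl is a pure solid — omitted from Qc.)
Qc = [NH₃]·[HCl] = (0.0076)·(0.83) = 0.0063
Qc = 0.0063 < Kc = 0.017, so the forward reaction proceeds.

forward (toward products)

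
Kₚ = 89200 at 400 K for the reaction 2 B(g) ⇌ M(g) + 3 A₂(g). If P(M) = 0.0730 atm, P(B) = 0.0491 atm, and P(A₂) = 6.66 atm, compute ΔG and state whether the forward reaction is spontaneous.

ΔG = -7.65 kJ/mol; the forward reaction is spontaneous

Qₚ = P(M)·P(A₂)³ / P(B)² = (0.0730)·(6.66)³ / (0.0491)² = 8950
ΔG = RT ln(Qₚ/Kₚ) = (8.314 J mol⁻¹ K⁻¹)(400 K) × ln(8950/89200)
   = (3.326 kJ/mol)(-2.299) = -7.65 kJ/mol
ΔG < 0, so the forward reaction is spontaneous (proceeds forward).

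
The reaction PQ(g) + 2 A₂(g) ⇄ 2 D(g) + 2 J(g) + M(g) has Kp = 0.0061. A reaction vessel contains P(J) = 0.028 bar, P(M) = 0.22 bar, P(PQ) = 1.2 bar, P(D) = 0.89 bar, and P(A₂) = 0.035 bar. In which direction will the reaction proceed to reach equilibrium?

Qp = P(D)²·P(J)²·P(M) / (P(PQ)·P(A₂)²) = (0.89)²·(0.028)²·(0.22) / ((1.2)·(0.035)²) = 0.093
Qp = 0.093 > Kp = 0.0061, so the reverse reaction proceeds.

to the left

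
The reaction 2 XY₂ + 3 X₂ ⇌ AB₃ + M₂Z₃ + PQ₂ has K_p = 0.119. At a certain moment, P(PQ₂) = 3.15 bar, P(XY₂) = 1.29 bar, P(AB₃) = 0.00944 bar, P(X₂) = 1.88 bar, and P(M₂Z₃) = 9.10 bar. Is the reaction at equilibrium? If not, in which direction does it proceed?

forward (toward products)

Q_p = P(AB₃)·P(M₂Z₃)·P(PQ₂) / (P(XY₂)²·P(X₂)³) = (0.00944)·(9.10)·(3.15) / ((1.29)²·(1.88)³) = 0.0245
Q_p = 0.0245 < K_p = 0.119, so the forward reaction proceeds.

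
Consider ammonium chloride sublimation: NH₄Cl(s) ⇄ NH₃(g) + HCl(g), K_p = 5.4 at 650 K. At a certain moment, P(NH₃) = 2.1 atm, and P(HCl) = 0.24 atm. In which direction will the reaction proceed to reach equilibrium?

forward (toward products)

(NH₄Cl is a pure solid — omitted from Q_p.)
Q_p = P(NH₃)·P(HCl) = (2.1)·(0.24) = 0.50
Q_p = 0.50 < K_p = 5.4, so the forward reaction proceeds.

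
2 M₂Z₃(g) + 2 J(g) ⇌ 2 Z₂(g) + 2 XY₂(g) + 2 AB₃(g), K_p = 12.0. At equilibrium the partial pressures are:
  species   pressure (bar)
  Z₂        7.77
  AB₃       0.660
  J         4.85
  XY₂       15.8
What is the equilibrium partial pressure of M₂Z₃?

At equilibrium, K_p = P(Z₂)²·P(XY₂)²·P(AB₃)² / (P(M₂Z₃)²·P(J)²) = 12.0.
(7.77)²·(15.8)²·(0.660)² / ((P(M₂Z₃))²·(4.85)²) = 12.0
P(M₂Z₃)² = 23.3 ⇒ P(M₂Z₃) = 4.82 bar

P(M₂Z₃) = 4.82 bar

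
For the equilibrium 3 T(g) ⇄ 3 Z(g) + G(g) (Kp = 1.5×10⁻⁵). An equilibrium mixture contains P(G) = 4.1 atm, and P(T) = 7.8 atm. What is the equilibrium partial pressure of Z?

At equilibrium, Kp = P(Z)³·P(G) / P(T)³ = 1.5×10⁻⁵.
(P(Z))³·(4.1) / (7.8)³ = 1.5×10⁻⁵
P(Z)³ = 0.00174 ⇒ P(Z) = 0.12 atm

P(Z) = 0.12 atm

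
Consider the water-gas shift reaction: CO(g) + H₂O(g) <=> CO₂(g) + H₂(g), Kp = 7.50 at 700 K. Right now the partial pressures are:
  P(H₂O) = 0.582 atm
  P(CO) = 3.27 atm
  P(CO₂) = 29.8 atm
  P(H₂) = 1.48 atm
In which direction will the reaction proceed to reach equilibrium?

to the left

Qp = P(CO₂)·P(H₂) / (P(CO)·P(H₂O)) = (29.8)·(1.48) / ((3.27)·(0.582)) = 23.2
Qp = 23.2 > Kp = 7.50, so the reverse reaction proceeds.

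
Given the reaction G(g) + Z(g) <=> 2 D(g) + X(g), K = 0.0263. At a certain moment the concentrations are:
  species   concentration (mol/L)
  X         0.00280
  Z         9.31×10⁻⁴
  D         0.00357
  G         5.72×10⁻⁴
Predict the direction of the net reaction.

Q = [D]²·[X] / ([G]·[Z]) = (0.00357)²·(0.00280) / ((5.72×10⁻⁴)·(9.31×10⁻⁴)) = 0.0670
Q = 0.0670 > K = 0.0263, so the reverse reaction proceeds.

in the reverse direction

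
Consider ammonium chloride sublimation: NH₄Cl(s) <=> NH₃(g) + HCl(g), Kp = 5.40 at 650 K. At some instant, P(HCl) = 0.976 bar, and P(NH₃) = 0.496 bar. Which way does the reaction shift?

in the forward direction

(NH₄Cl is a pure solid — omitted from Qp.)
Qp = P(NH₃)·P(HCl) = (0.496)·(0.976) = 0.484
Qp = 0.484 < Kp = 5.40, so the forward reaction proceeds.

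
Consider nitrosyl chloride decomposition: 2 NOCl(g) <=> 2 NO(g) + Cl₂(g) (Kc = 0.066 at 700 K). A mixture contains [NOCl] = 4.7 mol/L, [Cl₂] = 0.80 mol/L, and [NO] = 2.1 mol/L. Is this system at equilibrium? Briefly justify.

no; Q > K, reaction proceeds in reverse

Qc = [NO]²·[Cl₂] / [NOCl]² = (2.1)²·(0.80) / (4.7)² = 0.16
Qc = 0.16 > Kc = 0.066: net reverse reaction.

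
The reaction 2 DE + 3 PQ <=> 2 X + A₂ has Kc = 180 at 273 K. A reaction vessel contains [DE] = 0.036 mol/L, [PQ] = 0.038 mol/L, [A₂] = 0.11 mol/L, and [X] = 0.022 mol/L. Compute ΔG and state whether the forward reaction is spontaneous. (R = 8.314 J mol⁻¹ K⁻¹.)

ΔG = 3.24 kJ/mol; the forward reaction is non-spontaneous

Qc = [X]²·[A₂] / ([DE]²·[PQ]³) = (0.022)²·(0.11) / ((0.036)²·(0.038)³) = 749
ΔG = RT ln(Qc/Kc) = (8.314 J mol⁻¹ K⁻¹)(273 K) × ln(749/180)
   = (2.270 kJ/mol)(1.426) = 3.24 kJ/mol
ΔG > 0, so the forward reaction is non-spontaneous (proceeds in reverse).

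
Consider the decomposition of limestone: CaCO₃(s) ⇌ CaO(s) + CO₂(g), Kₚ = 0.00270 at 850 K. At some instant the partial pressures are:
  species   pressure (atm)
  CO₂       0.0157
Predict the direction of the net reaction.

(CaCO₃, CaO are pure solids — omitted from Qₚ.)
Qₚ = P(CO₂) = 0.0157
Qₚ = 0.0157 > Kₚ = 0.00270, so the reverse reaction proceeds.

to the left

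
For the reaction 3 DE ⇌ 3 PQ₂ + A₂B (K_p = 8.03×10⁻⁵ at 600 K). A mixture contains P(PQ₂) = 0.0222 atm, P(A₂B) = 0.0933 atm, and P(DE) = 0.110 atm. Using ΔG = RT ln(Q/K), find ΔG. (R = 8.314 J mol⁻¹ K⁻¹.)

Q_p = P(PQ₂)³·P(A₂B) / P(DE)³ = (0.0222)³·(0.0933) / (0.110)³ = 7.67×10⁻⁴
ΔG = RT ln(Q_p/K_p) = (8.314 J mol⁻¹ K⁻¹)(600 K) × ln(7.67×10⁻⁴/8.03×10⁻⁵)
   = (4.988 kJ/mol)(2.257) = 11.3 kJ/mol
ΔG > 0, so the forward reaction is non-spontaneous (proceeds in reverse).

ΔG = 11.3 kJ/mol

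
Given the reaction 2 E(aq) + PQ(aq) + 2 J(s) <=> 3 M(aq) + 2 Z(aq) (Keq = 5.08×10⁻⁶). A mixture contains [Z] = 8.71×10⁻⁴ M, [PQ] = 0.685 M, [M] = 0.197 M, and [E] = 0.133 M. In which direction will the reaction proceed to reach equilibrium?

(J is a pure solid — omitted from Q.)
Q = [M]³·[Z]² / ([E]²·[PQ]) = (0.197)³·(8.71×10⁻⁴)² / ((0.133)²·(0.685)) = 4.79×10⁻⁷
Q = 4.79×10⁻⁷ < Keq = 5.08×10⁻⁶, so the forward reaction proceeds.

in the forward direction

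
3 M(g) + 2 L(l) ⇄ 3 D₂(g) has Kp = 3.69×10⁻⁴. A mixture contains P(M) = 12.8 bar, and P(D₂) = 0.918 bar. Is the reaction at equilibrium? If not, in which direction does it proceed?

at equilibrium

(L is a pure liquid — omitted from Qp.)
Qp = P(D₂)³ / P(M)³ = (0.918)³ / (12.8)³ = 3.69×10⁻⁴
Qp = 3.69×10⁻⁴ = Kp, so the system is already at equilibrium.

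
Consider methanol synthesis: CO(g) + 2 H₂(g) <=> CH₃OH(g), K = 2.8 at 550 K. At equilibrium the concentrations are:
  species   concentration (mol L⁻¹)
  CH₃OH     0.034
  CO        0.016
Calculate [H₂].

[H₂] = 0.87 mol L⁻¹

At equilibrium, K = [CH₃OH] / ([CO]·[H₂]²) = 2.8.
(0.034) / ((0.016)·([H₂])²) = 2.8
[H₂]² = 0.759 ⇒ [H₂] = 0.87 mol L⁻¹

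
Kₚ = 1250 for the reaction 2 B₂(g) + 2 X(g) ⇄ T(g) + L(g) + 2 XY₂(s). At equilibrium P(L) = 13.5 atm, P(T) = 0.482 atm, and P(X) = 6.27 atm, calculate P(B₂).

P(B₂) = 0.0115 atm

(XY₂ is a pure solid — omitted from Kₚ.)
At equilibrium, Kₚ = P(T)·P(L) / (P(B₂)²·P(X)²) = 1250.
(0.482)·(13.5) / ((P(B₂))²·(6.27)²) = 1250
P(B₂)² = 1.32×10⁻⁴ ⇒ P(B₂) = 0.0115 atm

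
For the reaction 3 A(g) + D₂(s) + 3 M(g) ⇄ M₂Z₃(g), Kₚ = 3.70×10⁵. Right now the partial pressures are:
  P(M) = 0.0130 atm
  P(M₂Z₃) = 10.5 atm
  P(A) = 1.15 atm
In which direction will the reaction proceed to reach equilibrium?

(D₂ is a pure solid — omitted from Qₚ.)
Qₚ = P(M₂Z₃) / (P(A)³·P(M)³) = (10.5) / ((1.15)³·(0.0130)³) = 3.14×10⁶
Qₚ = 3.14×10⁶ > Kₚ = 3.70×10⁵, so the reverse reaction proceeds.

toward reactants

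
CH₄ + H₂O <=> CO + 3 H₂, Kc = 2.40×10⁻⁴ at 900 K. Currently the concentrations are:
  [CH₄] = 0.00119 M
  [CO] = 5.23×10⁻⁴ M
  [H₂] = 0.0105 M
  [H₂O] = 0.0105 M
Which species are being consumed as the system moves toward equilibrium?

CH₄, H₂O (reactants)

Qc = [CO]·[H₂]³ / ([CH₄]·[H₂O]) = (5.23×10⁻⁴)·(0.0105)³ / ((0.00119)·(0.0105)) = 4.85×10⁻⁵
Qc = 4.85×10⁻⁵ < Kc = 2.40×10⁻⁴: net forward reaction.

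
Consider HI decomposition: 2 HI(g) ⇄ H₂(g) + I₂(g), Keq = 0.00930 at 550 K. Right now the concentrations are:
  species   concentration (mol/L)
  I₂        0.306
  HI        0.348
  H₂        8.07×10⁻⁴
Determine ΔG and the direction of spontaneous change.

ΔG = -6.94 kJ/mol; the forward reaction is spontaneous

Q = [H₂]·[I₂] / [HI]² = (8.07×10⁻⁴)·(0.306) / (0.348)² = 0.00204
ΔG = RT ln(Q/Keq) = (8.314 J mol⁻¹ K⁻¹)(550 K) × ln(0.00204/0.00930)
   = (4.573 kJ/mol)(-1.517) = -6.94 kJ/mol
ΔG < 0, so the forward reaction is spontaneous (proceeds forward).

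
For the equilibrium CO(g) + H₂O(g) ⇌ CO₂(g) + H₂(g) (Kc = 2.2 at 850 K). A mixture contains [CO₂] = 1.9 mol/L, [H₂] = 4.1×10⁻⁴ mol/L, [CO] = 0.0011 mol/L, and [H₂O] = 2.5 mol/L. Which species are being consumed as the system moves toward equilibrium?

CO, H₂O (reactants)

Qc = [CO₂]·[H₂] / ([CO]·[H₂O]) = (1.9)·(4.1×10⁻⁴) / ((0.0011)·(2.5)) = 0.28
Qc = 0.28 < Kc = 2.2: net forward reaction.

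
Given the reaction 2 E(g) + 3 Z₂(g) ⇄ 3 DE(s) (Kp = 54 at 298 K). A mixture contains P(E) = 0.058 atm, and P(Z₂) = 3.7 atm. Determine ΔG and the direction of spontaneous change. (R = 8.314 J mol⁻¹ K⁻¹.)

ΔG = -5.50 kJ/mol; the forward reaction is spontaneous

(DE is a pure solid — omitted from Qp.)
Qp = 1 / (P(E)²·P(Z₂)³) = 1 / ((0.058)²·(3.7)³) = 5.87
ΔG = RT ln(Qp/Kp) = (8.314 J mol⁻¹ K⁻¹)(298 K) × ln(5.87/54)
   = (2.478 kJ/mol)(-2.219) = -5.50 kJ/mol
ΔG < 0, so the forward reaction is spontaneous (proceeds forward).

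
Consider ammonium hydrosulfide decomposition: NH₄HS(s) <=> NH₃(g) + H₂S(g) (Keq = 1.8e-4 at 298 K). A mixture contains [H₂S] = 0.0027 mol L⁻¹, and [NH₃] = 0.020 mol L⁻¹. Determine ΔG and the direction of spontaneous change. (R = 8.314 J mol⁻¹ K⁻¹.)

(NH₄HS is a pure solid — omitted from Q.)
Q = [NH₃]·[H₂S] = (0.020)·(0.0027) = 5.40e-5
ΔG = RT ln(Q/Keq) = (8.314 J mol⁻¹ K⁻¹)(298 K) × ln(5.40e-5/1.8e-4)
   = (2.478 kJ/mol)(-1.204) = -2.98 kJ/mol
ΔG < 0, so the forward reaction is spontaneous (proceeds forward).

ΔG = -2.98 kJ/mol; the forward reaction is spontaneous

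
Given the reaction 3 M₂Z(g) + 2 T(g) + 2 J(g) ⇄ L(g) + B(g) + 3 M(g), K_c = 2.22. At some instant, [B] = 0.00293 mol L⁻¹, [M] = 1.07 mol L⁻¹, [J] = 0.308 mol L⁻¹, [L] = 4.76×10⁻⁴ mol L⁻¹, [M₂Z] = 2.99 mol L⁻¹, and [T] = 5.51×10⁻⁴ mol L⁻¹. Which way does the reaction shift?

neither direction; the system is at equilibrium

Q_c = [L]·[B]·[M]³ / ([M₂Z]³·[T]²·[J]²) = (4.76×10⁻⁴)·(0.00293)·(1.07)³ / ((2.99)³·(5.51×10⁻⁴)²·(0.308)²) = 2.22
Q_c = 2.22 = K_c, so the system is already at equilibrium.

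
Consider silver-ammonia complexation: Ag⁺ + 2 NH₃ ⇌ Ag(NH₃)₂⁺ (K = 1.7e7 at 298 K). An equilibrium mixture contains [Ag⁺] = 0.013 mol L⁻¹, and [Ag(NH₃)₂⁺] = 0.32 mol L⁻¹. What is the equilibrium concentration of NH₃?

At equilibrium, K = [Ag(NH₃)₂⁺] / ([Ag⁺]·[NH₃]²) = 1.7e7.
(0.32) / ((0.013)·([NH₃])²) = 1.7e7
[NH₃]² = 1.45e-6 ⇒ [NH₃] = 0.0012 mol L⁻¹

[NH₃] = 0.0012 mol L⁻¹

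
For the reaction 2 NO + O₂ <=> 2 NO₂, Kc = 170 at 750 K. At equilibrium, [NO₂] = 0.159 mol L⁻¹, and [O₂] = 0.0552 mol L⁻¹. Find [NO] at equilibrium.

At equilibrium, Kc = [NO₂]² / ([NO]²·[O₂]) = 170.
(0.159)² / (([NO])²·(0.0552)) = 170
[NO]² = 0.00269 ⇒ [NO] = 0.0519 mol L⁻¹

[NO] = 0.0519 mol L⁻¹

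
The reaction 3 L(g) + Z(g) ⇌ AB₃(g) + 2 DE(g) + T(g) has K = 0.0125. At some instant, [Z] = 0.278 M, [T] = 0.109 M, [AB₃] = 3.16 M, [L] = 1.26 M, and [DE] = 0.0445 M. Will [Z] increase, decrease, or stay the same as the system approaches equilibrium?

decrease

Q = [AB₃]·[DE]²·[T] / ([L]³·[Z]) = (3.16)·(0.0445)²·(0.109) / ((1.26)³·(0.278)) = 0.00123
Q = 0.00123 < K = 0.0125: net forward reaction.
Z is a reactant, so it decreases.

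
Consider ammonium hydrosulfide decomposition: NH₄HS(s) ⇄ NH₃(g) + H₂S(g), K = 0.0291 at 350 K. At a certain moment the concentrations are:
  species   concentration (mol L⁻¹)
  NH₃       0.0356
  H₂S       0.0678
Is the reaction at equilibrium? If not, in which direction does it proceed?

(NH₄HS is a pure solid — omitted from Q.)
Q = [NH₃]·[H₂S] = (0.0356)·(0.0678) = 0.00241
Q = 0.00241 < K = 0.0291, so the forward reaction proceeds.

to the right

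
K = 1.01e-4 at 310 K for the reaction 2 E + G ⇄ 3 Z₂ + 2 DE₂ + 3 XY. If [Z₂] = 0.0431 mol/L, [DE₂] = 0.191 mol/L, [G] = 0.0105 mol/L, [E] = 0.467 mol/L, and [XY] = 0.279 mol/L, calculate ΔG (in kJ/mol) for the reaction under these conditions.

ΔG = -3.33 kJ/mol

Q = [Z₂]³·[DE₂]²·[XY]³ / ([E]²·[G]) = (0.0431)³·(0.191)²·(0.279)³ / ((0.467)²·(0.0105)) = 2.77e-5
ΔG = RT ln(Q/K) = (8.314 J mol⁻¹ K⁻¹)(310 K) × ln(2.77e-5/1.01e-4)
   = (2.577 kJ/mol)(-1.294) = -3.33 kJ/mol
ΔG < 0, so the forward reaction is spontaneous (proceeds forward).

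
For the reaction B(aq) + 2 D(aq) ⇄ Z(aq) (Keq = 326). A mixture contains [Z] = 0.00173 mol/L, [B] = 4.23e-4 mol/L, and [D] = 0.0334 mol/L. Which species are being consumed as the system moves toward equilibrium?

Q = [Z] / ([B]·[D]²) = (0.00173) / ((4.23e-4)·(0.0334)²) = 3670
Q = 3670 > Keq = 326: net reverse reaction.

Z (products)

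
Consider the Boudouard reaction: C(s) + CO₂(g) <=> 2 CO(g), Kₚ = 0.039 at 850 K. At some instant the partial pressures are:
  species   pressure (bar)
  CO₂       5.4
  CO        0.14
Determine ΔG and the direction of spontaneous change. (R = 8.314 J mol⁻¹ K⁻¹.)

ΔG = -16.8 kJ/mol; the forward reaction is spontaneous

(C is a pure solid — omitted from Qₚ.)
Qₚ = P(CO)² / P(CO₂) = (0.14)² / (5.4) = 0.00363
ΔG = RT ln(Qₚ/Kₚ) = (8.314 J mol⁻¹ K⁻¹)(850 K) × ln(0.00363/0.039)
   = (7.067 kJ/mol)(-2.374) = -16.8 kJ/mol
ΔG < 0, so the forward reaction is spontaneous (proceeds forward).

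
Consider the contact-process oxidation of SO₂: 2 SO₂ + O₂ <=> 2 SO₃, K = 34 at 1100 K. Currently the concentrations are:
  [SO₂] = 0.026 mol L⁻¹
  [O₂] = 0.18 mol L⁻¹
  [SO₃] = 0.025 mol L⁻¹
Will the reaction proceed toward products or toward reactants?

Q = [SO₃]² / ([SO₂]²·[O₂]) = (0.025)² / ((0.026)²·(0.18)) = 5.1
Q = 5.1 < K = 34, so the forward reaction proceeds.

toward products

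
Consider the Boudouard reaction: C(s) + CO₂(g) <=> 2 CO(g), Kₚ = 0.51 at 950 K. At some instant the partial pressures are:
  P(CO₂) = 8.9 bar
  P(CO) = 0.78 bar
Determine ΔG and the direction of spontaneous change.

ΔG = -15.9 kJ/mol; the forward reaction is spontaneous

(C is a pure solid — omitted from Qₚ.)
Qₚ = P(CO)² / P(CO₂) = (0.78)² / (8.9) = 0.0684
ΔG = RT ln(Qₚ/Kₚ) = (8.314 J mol⁻¹ K⁻¹)(950 K) × ln(0.0684/0.51)
   = (7.898 kJ/mol)(-2.009) = -15.9 kJ/mol
ΔG < 0, so the forward reaction is spontaneous (proceeds forward).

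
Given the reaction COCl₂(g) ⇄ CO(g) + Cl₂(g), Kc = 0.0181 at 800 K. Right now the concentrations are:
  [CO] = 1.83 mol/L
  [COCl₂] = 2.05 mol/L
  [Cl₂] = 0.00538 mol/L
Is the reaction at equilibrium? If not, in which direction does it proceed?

forward (toward products)

Qc = [CO]·[Cl₂] / [COCl₂] = (1.83)·(0.00538) / (2.05) = 0.00480
Qc = 0.00480 < Kc = 0.0181, so the forward reaction proceeds.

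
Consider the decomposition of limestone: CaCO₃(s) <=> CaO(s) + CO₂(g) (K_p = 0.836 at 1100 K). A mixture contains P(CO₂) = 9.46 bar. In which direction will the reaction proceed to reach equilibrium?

(CaCO₃, CaO are pure solids — omitted from Q_p.)
Q_p = P(CO₂) = 9.46
Q_p = 9.46 > K_p = 0.836, so the reverse reaction proceeds.

reverse (toward reactants)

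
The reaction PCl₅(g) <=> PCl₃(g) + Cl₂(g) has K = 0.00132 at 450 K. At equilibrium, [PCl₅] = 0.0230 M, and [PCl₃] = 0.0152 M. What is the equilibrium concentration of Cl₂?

At equilibrium, K = [PCl₃]·[Cl₂] / [PCl₅] = 0.00132.
(0.0152)·([Cl₂]) / (0.0230) = 0.00132
[Cl₂] = 0.00200 M

[Cl₂] = 0.00200 M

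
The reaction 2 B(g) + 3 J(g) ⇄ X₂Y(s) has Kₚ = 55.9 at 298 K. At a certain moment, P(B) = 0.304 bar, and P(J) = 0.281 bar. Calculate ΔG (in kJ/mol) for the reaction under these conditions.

ΔG = 5.37 kJ/mol

(X₂Y is a pure solid — omitted from Qₚ.)
Qₚ = 1 / (P(B)²·P(J)³) = 1 / ((0.304)²·(0.281)³) = 488
ΔG = RT ln(Qₚ/Kₚ) = (8.314 J mol⁻¹ K⁻¹)(298 K) × ln(488/55.9)
   = (2.478 kJ/mol)(2.167) = 5.37 kJ/mol
ΔG > 0, so the forward reaction is non-spontaneous (proceeds in reverse).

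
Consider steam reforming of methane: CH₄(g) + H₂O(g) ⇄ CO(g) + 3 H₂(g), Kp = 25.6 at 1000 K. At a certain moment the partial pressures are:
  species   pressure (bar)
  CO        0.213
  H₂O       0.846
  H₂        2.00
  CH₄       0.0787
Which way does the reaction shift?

Qp = P(CO)·P(H₂)³ / (P(CH₄)·P(H₂O)) = (0.213)·(2.00)³ / ((0.0787)·(0.846)) = 25.6
Qp = 25.6 = Kp, so the system is already at equilibrium.

at equilibrium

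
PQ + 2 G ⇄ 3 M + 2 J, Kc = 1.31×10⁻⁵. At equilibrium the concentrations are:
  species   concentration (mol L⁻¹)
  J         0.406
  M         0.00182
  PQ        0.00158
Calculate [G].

At equilibrium, Kc = [M]³·[J]² / ([PQ]·[G]²) = 1.31×10⁻⁵.
(0.00182)³·(0.406)² / ((0.00158)·([G])²) = 1.31×10⁻⁵
[G]² = 0.0480 ⇒ [G] = 0.219 mol L⁻¹

[G] = 0.219 mol L⁻¹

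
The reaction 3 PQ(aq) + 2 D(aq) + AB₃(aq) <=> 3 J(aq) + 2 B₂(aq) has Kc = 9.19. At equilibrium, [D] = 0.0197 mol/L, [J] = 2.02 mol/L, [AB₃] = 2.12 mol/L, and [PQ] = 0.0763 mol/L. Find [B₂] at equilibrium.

At equilibrium, Kc = [J]³·[B₂]² / ([PQ]³·[D]²·[AB₃]) = 9.19.
(2.02)³·([B₂])² / ((0.0763)³·(0.0197)²·(2.12)) = 9.19
[B₂]² = 4.07e-7 ⇒ [B₂] = 6.38e-4 mol/L

[B₂] = 6.38e-4 mol/L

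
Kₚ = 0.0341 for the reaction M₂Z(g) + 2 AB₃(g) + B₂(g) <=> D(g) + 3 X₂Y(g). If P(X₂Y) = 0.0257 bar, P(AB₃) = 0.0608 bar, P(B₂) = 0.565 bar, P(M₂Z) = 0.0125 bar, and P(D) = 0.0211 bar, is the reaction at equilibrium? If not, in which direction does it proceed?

to the right

Qₚ = P(D)·P(X₂Y)³ / (P(M₂Z)·P(AB₃)²·P(B₂)) = (0.0211)·(0.0257)³ / ((0.0125)·(0.0608)²·(0.565)) = 0.0137
Qₚ = 0.0137 < Kₚ = 0.0341, so the forward reaction proceeds.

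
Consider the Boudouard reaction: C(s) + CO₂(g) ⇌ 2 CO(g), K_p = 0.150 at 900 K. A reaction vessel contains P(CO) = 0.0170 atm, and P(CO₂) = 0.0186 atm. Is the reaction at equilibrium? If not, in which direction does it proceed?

toward products

(C is a pure solid — omitted from Q_p.)
Q_p = P(CO)² / P(CO₂) = (0.0170)² / (0.0186) = 0.0155
Q_p = 0.0155 < K_p = 0.150, so the forward reaction proceeds.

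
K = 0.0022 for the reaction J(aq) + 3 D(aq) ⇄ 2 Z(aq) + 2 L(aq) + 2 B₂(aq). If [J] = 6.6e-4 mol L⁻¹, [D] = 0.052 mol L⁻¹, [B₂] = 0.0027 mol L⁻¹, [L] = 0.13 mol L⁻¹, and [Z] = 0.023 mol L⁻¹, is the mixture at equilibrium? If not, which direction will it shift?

Q = [Z]²·[L]²·[B₂]² / ([J]·[D]³) = (0.023)²·(0.13)²·(0.0027)² / ((6.6e-4)·(0.052)³) = 7.0e-4
Q = 7.0e-4 < K = 0.0022: net forward reaction.

no; Q < K, reaction proceeds forward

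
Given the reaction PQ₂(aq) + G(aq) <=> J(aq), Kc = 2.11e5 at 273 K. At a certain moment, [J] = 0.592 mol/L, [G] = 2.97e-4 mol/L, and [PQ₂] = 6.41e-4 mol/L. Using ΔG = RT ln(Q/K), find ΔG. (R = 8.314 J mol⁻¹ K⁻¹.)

ΔG = 6.11 kJ/mol

Qc = [J] / ([PQ₂]·[G]) = (0.592) / ((6.41e-4)·(2.97e-4)) = 3.11e6
ΔG = RT ln(Qc/Kc) = (8.314 J mol⁻¹ K⁻¹)(273 K) × ln(3.11e6/2.11e5)
   = (2.270 kJ/mol)(2.691) = 6.11 kJ/mol
ΔG > 0, so the forward reaction is non-spontaneous (proceeds in reverse).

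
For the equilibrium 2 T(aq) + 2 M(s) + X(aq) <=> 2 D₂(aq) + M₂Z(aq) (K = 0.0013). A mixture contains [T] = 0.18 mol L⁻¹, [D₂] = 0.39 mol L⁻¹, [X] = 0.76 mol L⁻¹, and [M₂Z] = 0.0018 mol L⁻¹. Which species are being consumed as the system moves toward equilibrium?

D₂, M₂Z (products)

(M is a pure solid — omitted from Q.)
Q = [D₂]²·[M₂Z] / ([T]²·[X]) = (0.39)²·(0.0018) / ((0.18)²·(0.76)) = 0.011
Q = 0.011 > K = 0.0013: net reverse reaction.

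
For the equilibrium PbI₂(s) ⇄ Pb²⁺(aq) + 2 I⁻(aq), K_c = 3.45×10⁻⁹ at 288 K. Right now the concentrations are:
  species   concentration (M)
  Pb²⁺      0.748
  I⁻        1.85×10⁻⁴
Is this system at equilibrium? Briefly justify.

(PbI₂ is a pure solid — omitted from Q_c.)
Q_c = [Pb²⁺]·[I⁻]² = (0.748)·(1.85×10⁻⁴)² = 2.56×10⁻⁸
Q_c = 2.56×10⁻⁸ > K_c = 3.45×10⁻⁹: net reverse reaction.

no; Q > K, reaction proceeds in reverse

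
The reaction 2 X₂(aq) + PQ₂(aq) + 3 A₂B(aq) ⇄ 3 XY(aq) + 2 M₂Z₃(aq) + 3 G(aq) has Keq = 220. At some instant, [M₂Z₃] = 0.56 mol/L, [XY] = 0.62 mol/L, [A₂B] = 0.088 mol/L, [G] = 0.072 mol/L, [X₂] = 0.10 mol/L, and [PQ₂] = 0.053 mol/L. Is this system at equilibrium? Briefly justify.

Q = [XY]³·[M₂Z₃]²·[G]³ / ([X₂]²·[PQ₂]·[A₂B]³) = (0.62)³·(0.56)²·(0.072)³ / ((0.10)²·(0.053)·(0.088)³) = 77
Q = 77 < Keq = 220: net forward reaction.

no; Q < K, reaction proceeds forward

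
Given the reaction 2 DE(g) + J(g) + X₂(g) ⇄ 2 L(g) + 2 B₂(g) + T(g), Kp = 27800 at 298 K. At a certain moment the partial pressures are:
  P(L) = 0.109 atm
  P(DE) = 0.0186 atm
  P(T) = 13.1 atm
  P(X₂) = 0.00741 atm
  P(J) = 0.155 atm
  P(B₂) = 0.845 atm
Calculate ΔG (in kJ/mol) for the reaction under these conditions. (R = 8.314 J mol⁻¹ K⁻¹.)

ΔG = 5.72 kJ/mol

Qp = P(L)²·P(B₂)²·P(T) / (P(DE)²·P(J)·P(X₂)) = (0.109)²·(0.845)²·(13.1) / ((0.0186)²·(0.155)·(0.00741)) = 2.80×10⁵
ΔG = RT ln(Qp/Kp) = (8.314 J mol⁻¹ K⁻¹)(298 K) × ln(2.80×10⁵/27800)
   = (2.478 kJ/mol)(2.310) = 5.72 kJ/mol
ΔG > 0, so the forward reaction is non-spontaneous (proceeds in reverse).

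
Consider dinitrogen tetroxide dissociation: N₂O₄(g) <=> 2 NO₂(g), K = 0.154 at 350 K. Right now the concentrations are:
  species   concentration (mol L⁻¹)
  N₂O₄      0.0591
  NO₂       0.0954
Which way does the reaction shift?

no net change (already at equilibrium)

Q = [NO₂]² / [N₂O₄] = (0.0954)² / (0.0591) = 0.154
Q = 0.154 = K, so the system is already at equilibrium.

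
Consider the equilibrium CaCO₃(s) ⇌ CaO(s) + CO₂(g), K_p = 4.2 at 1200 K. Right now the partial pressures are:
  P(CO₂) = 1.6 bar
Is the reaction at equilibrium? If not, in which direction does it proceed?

(CaCO₃, CaO are pure solids — omitted from Q_p.)
Q_p = P(CO₂) = 1.6
Q_p = 1.6 < K_p = 4.2, so the forward reaction proceeds.

to the right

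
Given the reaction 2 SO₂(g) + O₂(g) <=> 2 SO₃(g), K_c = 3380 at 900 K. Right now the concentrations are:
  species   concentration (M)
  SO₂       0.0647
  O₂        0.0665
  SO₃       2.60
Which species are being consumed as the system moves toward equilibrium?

SO₃ (products)

Q_c = [SO₃]² / ([SO₂]²·[O₂]) = (2.60)² / ((0.0647)²·(0.0665)) = 24300
Q_c = 24300 > K_c = 3380: net reverse reaction.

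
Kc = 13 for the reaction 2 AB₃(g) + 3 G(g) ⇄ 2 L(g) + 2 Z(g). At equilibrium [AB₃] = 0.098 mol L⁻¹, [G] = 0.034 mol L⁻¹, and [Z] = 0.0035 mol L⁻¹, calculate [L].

[L] = 0.63 mol L⁻¹

At equilibrium, Kc = [L]²·[Z]² / ([AB₃]²·[G]³) = 13.
([L])²·(0.0035)² / ((0.098)²·(0.034)³) = 13
[L]² = 0.401 ⇒ [L] = 0.63 mol L⁻¹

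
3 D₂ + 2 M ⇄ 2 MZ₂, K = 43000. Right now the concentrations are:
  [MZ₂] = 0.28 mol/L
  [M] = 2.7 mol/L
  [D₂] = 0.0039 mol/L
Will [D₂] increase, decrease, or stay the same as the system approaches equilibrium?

Q = [MZ₂]² / ([D₂]³·[M]²) = (0.28)² / ((0.0039)³·(2.7)²) = 1.8e5
Q = 1.8e5 > K = 43000: net reverse reaction.
D₂ is a reactant, so it increases.

increase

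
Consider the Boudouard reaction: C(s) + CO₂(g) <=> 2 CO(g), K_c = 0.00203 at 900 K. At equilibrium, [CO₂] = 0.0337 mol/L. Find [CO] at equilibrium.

(C is a pure solid — omitted from K_c.)
At equilibrium, K_c = [CO]² / [CO₂] = 0.00203.
([CO])² / (0.0337) = 0.00203
[CO]² = 6.84×10⁻⁵ ⇒ [CO] = 0.00827 mol/L

[CO] = 0.00827 mol/L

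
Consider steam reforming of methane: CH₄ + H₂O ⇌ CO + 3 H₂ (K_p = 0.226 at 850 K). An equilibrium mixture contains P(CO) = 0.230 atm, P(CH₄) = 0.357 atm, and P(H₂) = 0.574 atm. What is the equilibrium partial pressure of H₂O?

P(H₂O) = 0.539 atm

At equilibrium, K_p = P(CO)·P(H₂)³ / (P(CH₄)·P(H₂O)) = 0.226.
(0.230)·(0.574)³ / ((0.357)·(P(H₂O))) = 0.226
P(H₂O) = 0.539 atm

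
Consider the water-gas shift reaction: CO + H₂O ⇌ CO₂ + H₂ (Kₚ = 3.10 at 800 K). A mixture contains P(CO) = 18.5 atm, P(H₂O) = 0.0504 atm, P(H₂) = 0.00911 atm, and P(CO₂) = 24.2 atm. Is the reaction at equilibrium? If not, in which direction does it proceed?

toward products

Qₚ = P(CO₂)·P(H₂) / (P(CO)·P(H₂O)) = (24.2)·(0.00911) / ((18.5)·(0.0504)) = 0.236
Qₚ = 0.236 < Kₚ = 3.10, so the forward reaction proceeds.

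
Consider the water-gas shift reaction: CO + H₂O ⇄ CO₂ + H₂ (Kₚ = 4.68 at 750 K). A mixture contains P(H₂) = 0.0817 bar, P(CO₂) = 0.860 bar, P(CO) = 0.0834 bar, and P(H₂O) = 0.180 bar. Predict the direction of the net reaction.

at equilibrium

Qₚ = P(CO₂)·P(H₂) / (P(CO)·P(H₂O)) = (0.860)·(0.0817) / ((0.0834)·(0.180)) = 4.68
Qₚ = 4.68 = Kₚ, so the system is already at equilibrium.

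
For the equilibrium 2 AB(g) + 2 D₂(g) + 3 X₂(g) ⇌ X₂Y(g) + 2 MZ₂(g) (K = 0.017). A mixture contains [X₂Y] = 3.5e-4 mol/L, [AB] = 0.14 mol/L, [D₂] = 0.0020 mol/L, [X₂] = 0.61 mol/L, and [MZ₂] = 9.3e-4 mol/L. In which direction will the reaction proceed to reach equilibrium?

Q = [X₂Y]·[MZ₂]² / ([AB]²·[D₂]²·[X₂]³) = (3.5e-4)·(9.3e-4)² / ((0.14)²·(0.0020)²·(0.61)³) = 0.017
Q = 0.017 = K, so the system is already at equilibrium.

at equilibrium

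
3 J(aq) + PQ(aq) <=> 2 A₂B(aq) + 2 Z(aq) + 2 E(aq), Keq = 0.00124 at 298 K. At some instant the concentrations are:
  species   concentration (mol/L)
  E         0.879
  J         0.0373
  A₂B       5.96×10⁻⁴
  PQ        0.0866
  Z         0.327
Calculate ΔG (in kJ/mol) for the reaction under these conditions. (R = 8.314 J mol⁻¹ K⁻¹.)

ΔG = 4.12 kJ/mol

Q = [A₂B]²·[Z]²·[E]² / ([J]³·[PQ]) = (5.96×10⁻⁴)²·(0.327)²·(0.879)² / ((0.0373)³·(0.0866)) = 0.00653
ΔG = RT ln(Q/Keq) = (8.314 J mol⁻¹ K⁻¹)(298 K) × ln(0.00653/0.00124)
   = (2.478 kJ/mol)(1.661) = 4.12 kJ/mol
ΔG > 0, so the forward reaction is non-spontaneous (proceeds in reverse).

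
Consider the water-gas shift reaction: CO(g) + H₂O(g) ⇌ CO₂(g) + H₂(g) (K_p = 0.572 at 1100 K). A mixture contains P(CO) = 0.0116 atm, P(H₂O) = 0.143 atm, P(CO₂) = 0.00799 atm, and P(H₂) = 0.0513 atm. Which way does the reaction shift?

toward products

Q_p = P(CO₂)·P(H₂) / (P(CO)·P(H₂O)) = (0.00799)·(0.0513) / ((0.0116)·(0.143)) = 0.247
Q_p = 0.247 < K_p = 0.572, so the forward reaction proceeds.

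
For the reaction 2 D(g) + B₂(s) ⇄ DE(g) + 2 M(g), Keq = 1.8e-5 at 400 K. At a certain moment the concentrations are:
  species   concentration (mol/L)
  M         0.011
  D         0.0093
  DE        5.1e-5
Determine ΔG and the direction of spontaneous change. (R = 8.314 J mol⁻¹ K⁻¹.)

(B₂ is a pure solid — omitted from Q.)
Q = [DE]·[M]² / [D]² = (5.1e-5)·(0.011)² / (0.0093)² = 7.13e-5
ΔG = RT ln(Q/Keq) = (8.314 J mol⁻¹ K⁻¹)(400 K) × ln(7.13e-5/1.8e-5)
   = (3.326 kJ/mol)(1.377) = 4.58 kJ/mol
ΔG > 0, so the forward reaction is non-spontaneous (proceeds in reverse).

ΔG = 4.58 kJ/mol; the forward reaction is non-spontaneous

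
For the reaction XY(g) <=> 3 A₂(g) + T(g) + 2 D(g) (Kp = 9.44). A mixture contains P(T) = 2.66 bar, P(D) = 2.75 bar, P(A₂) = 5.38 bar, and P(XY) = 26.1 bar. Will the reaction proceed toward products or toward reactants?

in the reverse direction

Qp = P(A₂)³·P(T)·P(D)² / P(XY) = (5.38)³·(2.66)·(2.75)² / (26.1) = 120
Qp = 120 > Kp = 9.44, so the reverse reaction proceeds.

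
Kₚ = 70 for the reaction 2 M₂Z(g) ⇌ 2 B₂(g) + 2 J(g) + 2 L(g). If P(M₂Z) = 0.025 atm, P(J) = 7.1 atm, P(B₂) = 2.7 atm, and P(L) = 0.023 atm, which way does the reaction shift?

Qₚ = P(B₂)²·P(J)²·P(L)² / P(M₂Z)² = (2.7)²·(7.1)²·(0.023)² / (0.025)² = 310
Qₚ = 310 > Kₚ = 70, so the reverse reaction proceeds.

toward reactants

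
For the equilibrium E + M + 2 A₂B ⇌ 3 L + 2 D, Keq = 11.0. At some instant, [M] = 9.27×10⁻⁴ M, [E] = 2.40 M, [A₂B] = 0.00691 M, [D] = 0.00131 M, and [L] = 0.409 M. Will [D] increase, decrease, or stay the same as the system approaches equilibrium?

increase

Q = [L]³·[D]² / ([E]·[M]·[A₂B]²) = (0.409)³·(0.00131)² / ((2.40)·(9.27×10⁻⁴)·(0.00691)²) = 1.11
Q = 1.11 < Keq = 11.0: net forward reaction.
D is a product, so it increases.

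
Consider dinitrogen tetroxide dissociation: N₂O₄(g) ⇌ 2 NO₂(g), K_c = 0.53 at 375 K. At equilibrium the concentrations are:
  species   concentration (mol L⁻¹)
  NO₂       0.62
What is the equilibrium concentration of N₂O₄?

[N₂O₄] = 0.73 mol L⁻¹

At equilibrium, K_c = [NO₂]² / [N₂O₄] = 0.53.
(0.62)² / ([N₂O₄]) = 0.53
[N₂O₄] = 0.725 = 0.73 mol L⁻¹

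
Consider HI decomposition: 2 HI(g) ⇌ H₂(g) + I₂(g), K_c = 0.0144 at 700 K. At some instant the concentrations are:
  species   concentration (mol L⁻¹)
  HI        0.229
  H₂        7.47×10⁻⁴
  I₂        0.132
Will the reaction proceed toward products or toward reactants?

forward (toward products)

Q_c = [H₂]·[I₂] / [HI]² = (7.47×10⁻⁴)·(0.132) / (0.229)² = 0.00188
Q_c = 0.00188 < K_c = 0.0144, so the forward reaction proceeds.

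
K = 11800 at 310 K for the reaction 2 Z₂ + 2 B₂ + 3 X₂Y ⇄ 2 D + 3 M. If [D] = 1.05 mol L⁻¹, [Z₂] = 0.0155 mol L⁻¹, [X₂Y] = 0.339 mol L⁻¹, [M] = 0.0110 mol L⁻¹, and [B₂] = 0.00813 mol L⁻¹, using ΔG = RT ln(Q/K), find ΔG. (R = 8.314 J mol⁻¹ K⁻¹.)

ΔG = -4.14 kJ/mol

Q = [D]²·[M]³ / ([Z₂]²·[B₂]²·[X₂Y]³) = (1.05)²·(0.0110)³ / ((0.0155)²·(0.00813)²·(0.339)³) = 2370
ΔG = RT ln(Q/K) = (8.314 J mol⁻¹ K⁻¹)(310 K) × ln(2370/11800)
   = (2.577 kJ/mol)(-1.605) = -4.14 kJ/mol
ΔG < 0, so the forward reaction is spontaneous (proceeds forward).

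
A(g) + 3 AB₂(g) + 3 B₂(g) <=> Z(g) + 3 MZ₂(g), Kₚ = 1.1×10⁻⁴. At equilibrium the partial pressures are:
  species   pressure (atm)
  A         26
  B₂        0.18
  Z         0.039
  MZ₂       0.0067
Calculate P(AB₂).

P(AB₂) = 0.089 atm

At equilibrium, Kₚ = P(Z)·P(MZ₂)³ / (P(A)·P(AB₂)³·P(B₂)³) = 1.1×10⁻⁴.
(0.039)·(0.0067)³ / ((26)·(P(AB₂))³·(0.18)³) = 1.1×10⁻⁴
P(AB₂)³ = 7.03×10⁻⁴ ⇒ P(AB₂) = 0.089 atm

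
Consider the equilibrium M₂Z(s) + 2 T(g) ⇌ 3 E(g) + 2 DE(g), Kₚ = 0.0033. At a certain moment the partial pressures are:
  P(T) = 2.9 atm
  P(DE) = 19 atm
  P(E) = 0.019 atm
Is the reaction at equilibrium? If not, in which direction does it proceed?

(M₂Z is a pure solid — omitted from Qₚ.)
Qₚ = P(E)³·P(DE)² / P(T)² = (0.019)³·(19)² / (2.9)² = 2.9×10⁻⁴
Qₚ = 2.9×10⁻⁴ < Kₚ = 0.0033, so the forward reaction proceeds.

toward products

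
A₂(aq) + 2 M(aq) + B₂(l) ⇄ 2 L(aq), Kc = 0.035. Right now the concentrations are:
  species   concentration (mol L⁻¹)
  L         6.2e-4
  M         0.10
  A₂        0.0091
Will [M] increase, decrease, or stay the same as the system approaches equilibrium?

decrease

(B₂ is a pure liquid — omitted from Qc.)
Qc = [L]² / ([A₂]·[M]²) = (6.2e-4)² / ((0.0091)·(0.10)²) = 0.0042
Qc = 0.0042 < Kc = 0.035: net forward reaction.
M is a reactant, so it decreases.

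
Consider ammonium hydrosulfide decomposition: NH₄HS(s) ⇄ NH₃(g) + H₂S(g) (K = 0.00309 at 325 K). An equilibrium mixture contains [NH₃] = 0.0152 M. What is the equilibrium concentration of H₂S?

[H₂S] = 0.203 M

(NH₄HS is a pure solid — omitted from K.)
At equilibrium, K = [NH₃]·[H₂S] = 0.00309.
(0.0152)·([H₂S]) = 0.00309
[H₂S] = 0.203 M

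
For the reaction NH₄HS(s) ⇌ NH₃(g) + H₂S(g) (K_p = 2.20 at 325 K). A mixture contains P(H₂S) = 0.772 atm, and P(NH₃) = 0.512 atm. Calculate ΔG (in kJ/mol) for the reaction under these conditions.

ΔG = -4.64 kJ/mol

(NH₄HS is a pure solid — omitted from Q_p.)
Q_p = P(NH₃)·P(H₂S) = (0.512)·(0.772) = 0.395
ΔG = RT ln(Q_p/K_p) = (8.314 J mol⁻¹ K⁻¹)(325 K) × ln(0.395/2.20)
   = (2.702 kJ/mol)(-1.717) = -4.64 kJ/mol
ΔG < 0, so the forward reaction is spontaneous (proceeds forward).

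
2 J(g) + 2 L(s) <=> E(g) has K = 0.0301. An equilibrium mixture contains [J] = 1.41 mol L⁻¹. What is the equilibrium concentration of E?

[E] = 0.0598 mol L⁻¹

(L is a pure solid — omitted from K.)
At equilibrium, K = [E] / [J]² = 0.0301.
([E]) / (1.41)² = 0.0301
[E] = 0.0598 mol L⁻¹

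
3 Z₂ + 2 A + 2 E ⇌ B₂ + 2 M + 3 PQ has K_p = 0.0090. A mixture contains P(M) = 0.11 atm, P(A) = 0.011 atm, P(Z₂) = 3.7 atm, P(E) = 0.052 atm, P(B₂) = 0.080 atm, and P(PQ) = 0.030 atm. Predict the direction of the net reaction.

forward (toward products)

Q_p = P(B₂)·P(M)²·P(PQ)³ / (P(Z₂)³·P(A)²·P(E)²) = (0.080)·(0.11)²·(0.030)³ / ((3.7)³·(0.011)²·(0.052)²) = 0.0016
Q_p = 0.0016 < K_p = 0.0090, so the forward reaction proceeds.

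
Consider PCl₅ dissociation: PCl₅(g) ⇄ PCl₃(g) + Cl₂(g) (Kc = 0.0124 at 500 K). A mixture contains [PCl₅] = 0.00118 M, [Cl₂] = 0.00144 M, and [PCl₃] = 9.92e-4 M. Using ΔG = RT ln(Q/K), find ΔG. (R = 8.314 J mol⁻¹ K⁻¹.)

Qc = [PCl₃]·[Cl₂] / [PCl₅] = (9.92e-4)·(0.00144) / (0.00118) = 0.00121
ΔG = RT ln(Qc/Kc) = (8.314 J mol⁻¹ K⁻¹)(500 K) × ln(0.00121/0.0124)
   = (4.157 kJ/mol)(-2.327) = -9.67 kJ/mol
ΔG < 0, so the forward reaction is spontaneous (proceeds forward).

ΔG = -9.67 kJ/mol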